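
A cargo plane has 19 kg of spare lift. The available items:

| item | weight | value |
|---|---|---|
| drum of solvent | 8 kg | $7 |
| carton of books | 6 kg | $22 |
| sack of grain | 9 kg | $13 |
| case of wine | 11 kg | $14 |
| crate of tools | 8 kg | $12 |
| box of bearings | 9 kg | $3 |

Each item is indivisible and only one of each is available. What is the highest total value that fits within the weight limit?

Check high-value combinations within 19 kg:
- carton of books+case of wine: weight 6+11=17, value 22+14=36
- carton of books+sack of grain: weight 6+9=15, value 22+13=35
- carton of books+crate of tools: weight 6+8=14, value 22+12=34
- drum of solvent+carton of books: weight 8+6=14, value 7+22=29
- case of wine+crate of tools: weight 11+8=19, value 14+12=26
Best: $36.

$36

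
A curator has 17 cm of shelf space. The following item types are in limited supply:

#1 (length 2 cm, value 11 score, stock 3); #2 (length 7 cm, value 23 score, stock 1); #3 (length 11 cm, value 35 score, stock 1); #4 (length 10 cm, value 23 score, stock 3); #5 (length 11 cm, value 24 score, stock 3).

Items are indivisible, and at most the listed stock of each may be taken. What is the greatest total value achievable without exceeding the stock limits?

68 score

Best selections within length 17 and stock limits:
- 3×#1 + 1×#3: length 17, value 68
- 2×#1 + 1×#3: length 15, value 57
- 3×#1 + 1×#5: length 17, value 57
Best: 68 score.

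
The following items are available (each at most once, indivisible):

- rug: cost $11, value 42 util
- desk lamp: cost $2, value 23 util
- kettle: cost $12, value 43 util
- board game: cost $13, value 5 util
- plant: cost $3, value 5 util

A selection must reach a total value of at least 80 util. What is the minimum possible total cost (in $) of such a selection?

Subsets with value ≥ 80, sorted by total cost:
- rug+kettle: cost 23, value 85
- rug+desk lamp+kettle: cost 25, value 108
- rug+kettle+plant: cost 26, value 90
Minimum cost: 23 $.

23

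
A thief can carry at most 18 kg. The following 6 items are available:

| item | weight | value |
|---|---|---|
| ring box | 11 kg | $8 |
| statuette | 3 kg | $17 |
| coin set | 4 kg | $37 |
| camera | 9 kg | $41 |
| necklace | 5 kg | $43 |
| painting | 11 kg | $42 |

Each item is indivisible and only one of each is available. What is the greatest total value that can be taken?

This is a 0/1 knapsack; check combinations near the capacity.
- coin set+camera+necklace: weight 4+9+5=18, value 37+41+43=121
- statuette+camera+necklace: weight 3+9+5=17, value 17+41+43=101
- statuette+coin set+necklace: weight 3+4+5=12, value 17+37+43=97
- statuette+coin set+painting: weight 3+4+11=18, value 17+37+42=96
Best: $121.

$121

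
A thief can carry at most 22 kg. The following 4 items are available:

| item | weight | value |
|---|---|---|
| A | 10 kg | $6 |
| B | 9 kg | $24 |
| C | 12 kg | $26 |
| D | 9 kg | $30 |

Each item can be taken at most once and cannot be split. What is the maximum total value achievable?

This is a 0/1 knapsack; check combinations near the capacity.
- C+D: weight 12+9=21, value 26+30=56
- B+D: weight 9+9=18, value 24+30=54
- B+C: weight 9+12=21, value 24+26=50
- A+D: weight 10+9=19, value 6+30=36
- A+C: weight 10+12=22, value 6+26=32
Best: $56.

$56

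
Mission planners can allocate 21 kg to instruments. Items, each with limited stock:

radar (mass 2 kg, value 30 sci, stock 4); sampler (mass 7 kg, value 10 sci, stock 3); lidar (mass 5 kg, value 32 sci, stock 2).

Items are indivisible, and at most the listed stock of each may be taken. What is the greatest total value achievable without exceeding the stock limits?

184 sci

Best selections within mass 21 and stock limits:
- 4×radar + 2×lidar: mass 18, value 184
- 4×radar + 1×sampler + 1×lidar: mass 20, value 162
- 3×radar + 2×lidar: mass 16, value 154
Best: 184 sci.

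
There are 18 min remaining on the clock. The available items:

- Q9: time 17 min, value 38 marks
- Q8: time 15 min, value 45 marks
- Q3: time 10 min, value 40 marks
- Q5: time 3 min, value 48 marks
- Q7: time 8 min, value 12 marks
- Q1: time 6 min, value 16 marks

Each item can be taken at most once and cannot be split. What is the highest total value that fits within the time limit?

93 marks

This is a 0/1 knapsack; check combinations near the capacity.
- Q8+Q5: time 15+3=18, value 45+48=93
- Q3+Q5: time 10+3=13, value 40+48=88
- Q5+Q7+Q1: time 3+8+6=17, value 48+12+16=76
Best: 93 marks.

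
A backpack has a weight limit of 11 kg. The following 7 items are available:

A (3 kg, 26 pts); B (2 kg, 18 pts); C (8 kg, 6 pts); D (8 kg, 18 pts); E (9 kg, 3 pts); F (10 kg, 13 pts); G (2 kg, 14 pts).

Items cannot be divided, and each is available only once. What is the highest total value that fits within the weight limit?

Check high-value combinations within 11 kg:
- A+B+G: weight 3+2+2=7, value 26+18+14=58
- A+B: weight 3+2=5, value 26+18=44
- A+D: weight 3+8=11, value 26+18=44
Best: 58 pts.

58 pts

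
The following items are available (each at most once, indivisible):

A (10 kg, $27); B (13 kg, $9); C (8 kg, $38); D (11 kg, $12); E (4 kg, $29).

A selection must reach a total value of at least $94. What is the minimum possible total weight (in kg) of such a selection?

Subsets with value ≥ 94, sorted by total weight:
- A+C+E: weight 22, value 94
- A+C+D+E: weight 33, value 106
Minimum weight: 22 kg.

22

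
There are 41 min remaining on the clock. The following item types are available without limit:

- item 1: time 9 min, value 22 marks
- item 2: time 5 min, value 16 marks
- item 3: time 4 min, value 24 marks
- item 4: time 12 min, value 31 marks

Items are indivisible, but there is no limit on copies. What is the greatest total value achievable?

Best value-per-unit is item 3 at 24/4, and filling with it alone uses time 10×4=40. No mix of the others beats 10×24 = 240.

240 marks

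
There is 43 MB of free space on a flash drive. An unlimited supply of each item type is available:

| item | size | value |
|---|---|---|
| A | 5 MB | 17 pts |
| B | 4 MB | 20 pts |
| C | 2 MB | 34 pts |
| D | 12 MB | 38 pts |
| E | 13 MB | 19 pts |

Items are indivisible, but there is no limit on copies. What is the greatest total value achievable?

714 pts

Best value-per-unit is C at 34/2, and filling with it alone uses size 21×2=42. No mix of the others beats 21×34 = 714.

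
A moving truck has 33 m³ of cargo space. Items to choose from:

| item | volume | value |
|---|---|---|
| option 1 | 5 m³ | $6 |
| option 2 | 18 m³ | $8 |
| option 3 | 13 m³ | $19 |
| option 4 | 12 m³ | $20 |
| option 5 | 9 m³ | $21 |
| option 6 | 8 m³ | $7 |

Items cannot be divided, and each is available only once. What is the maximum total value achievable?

$48

Check high-value combinations within 33 m³:
- option 4+option 5+option 6: volume 12+9+8=29, value 20+21+7=48
- option 1+option 4+option 5: volume 5+12+9=26, value 6+20+21=47
- option 3+option 5+option 6: volume 13+9+8=30, value 19+21+7=47
- option 1+option 3+option 5: volume 5+13+9=27, value 6+19+21=46
Best: $48.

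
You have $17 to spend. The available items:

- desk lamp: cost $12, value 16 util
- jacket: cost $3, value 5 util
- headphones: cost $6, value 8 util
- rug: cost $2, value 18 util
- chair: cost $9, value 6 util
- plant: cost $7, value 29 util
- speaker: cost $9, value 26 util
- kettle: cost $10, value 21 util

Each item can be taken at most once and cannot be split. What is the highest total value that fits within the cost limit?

Check high-value combinations within $17:
- headphones+rug+plant: cost 6+2+7=15, value 8+18+29=55
- plant+speaker: cost 7+9=16, value 29+26=55
- jacket+rug+plant: cost 3+2+7=12, value 5+18+29=52
- headphones+rug+speaker: cost 6+2+9=17, value 8+18+26=52
Best: 55 util.

55 util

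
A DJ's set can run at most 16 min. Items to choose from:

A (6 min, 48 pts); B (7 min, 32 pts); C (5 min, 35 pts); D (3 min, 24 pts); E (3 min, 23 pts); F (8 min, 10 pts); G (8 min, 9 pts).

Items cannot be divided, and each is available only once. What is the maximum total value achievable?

This is a 0/1 knapsack; check combinations near the capacity.
- A+C+D: duration 6+5+3=14, value 48+35+24=107
- A+C+E: duration 6+5+3=14, value 48+35+23=106
- A+B+D: duration 6+7+3=16, value 48+32+24=104
Best: 107 pts.

107 pts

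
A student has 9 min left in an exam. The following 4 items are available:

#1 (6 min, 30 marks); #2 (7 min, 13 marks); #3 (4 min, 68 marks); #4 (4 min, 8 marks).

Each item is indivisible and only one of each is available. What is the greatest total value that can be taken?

76 marks

This is a 0/1 knapsack; check combinations near the capacity.
- #3+#4: time 4+4=8, value 68+8=76
- #3: time 4, value 68
- #1: time 6, value 30
- #2: time 7, value 13
- #4: time 4, value 8
Best: 76 marks.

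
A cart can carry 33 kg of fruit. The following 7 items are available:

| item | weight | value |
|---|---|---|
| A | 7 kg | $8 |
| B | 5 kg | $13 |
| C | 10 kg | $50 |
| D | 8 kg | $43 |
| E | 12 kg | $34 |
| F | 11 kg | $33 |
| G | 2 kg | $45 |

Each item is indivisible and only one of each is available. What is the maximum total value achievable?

$172

Check high-value combinations within 33 kg:
- C+D+E+G: weight 10+8+12+2=32, value 50+43+34+45=172
- C+D+F+G: weight 10+8+11+2=31, value 50+43+33+45=171
- A+B+C+D+G: weight 7+5+10+8+2=32, value 8+13+50+43+45=159
Best: $172.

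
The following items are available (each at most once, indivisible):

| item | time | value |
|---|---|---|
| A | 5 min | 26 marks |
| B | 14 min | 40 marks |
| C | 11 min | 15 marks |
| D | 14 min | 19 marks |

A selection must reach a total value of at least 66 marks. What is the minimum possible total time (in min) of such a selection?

Subsets with value ≥ 66, sorted by total time:
- A+B: time 19, value 66
- A+B+C: time 30, value 81
- A+B+D: time 33, value 85
- B+C+D: time 39, value 74
Minimum time: 19 min.

19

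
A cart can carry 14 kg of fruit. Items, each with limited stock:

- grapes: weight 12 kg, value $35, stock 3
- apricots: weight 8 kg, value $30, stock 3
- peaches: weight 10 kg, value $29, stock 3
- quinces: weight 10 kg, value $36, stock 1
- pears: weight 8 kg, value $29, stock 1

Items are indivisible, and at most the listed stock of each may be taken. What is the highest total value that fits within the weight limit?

$36

Top feasible selections:
- 1×quinces: weight 10, value 36
- 1×grapes: weight 12, value 35
Best: $36.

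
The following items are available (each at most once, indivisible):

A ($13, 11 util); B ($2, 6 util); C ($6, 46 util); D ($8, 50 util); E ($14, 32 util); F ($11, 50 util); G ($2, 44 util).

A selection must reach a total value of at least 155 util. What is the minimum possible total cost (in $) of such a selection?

27

Subsets with value ≥ 155, sorted by total cost:
- C+D+F+G: cost 27, value 190
- B+C+D+F+G: cost 29, value 196
Minimum cost: 27 $.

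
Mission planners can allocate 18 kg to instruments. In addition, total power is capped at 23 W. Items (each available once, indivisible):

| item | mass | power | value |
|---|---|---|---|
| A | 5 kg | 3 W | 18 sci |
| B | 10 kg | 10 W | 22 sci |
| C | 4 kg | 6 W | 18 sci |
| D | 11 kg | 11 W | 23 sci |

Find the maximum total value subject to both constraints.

41 sci

Feasible sets respecting both limits:
- A+D: mass 16, power 14, value 41
- C+D: mass 15, power 17, value 41
- A+B: mass 15, power 13, value 40
Best: 41 sci.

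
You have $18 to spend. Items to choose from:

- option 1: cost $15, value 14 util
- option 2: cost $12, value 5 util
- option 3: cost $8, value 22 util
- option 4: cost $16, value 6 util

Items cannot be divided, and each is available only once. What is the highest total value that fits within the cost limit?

Check high-value combinations within $18:
- option 3: cost 8, value 22
- option 1: cost 15, value 14
- option 4: cost 16, value 6
Best: 22 util.

22 util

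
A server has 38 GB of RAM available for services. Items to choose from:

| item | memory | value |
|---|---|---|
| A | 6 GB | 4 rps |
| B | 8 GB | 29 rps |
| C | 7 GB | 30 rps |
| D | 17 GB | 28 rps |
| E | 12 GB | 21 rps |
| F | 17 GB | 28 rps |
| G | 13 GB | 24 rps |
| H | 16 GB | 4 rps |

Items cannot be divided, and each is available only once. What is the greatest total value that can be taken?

Check high-value combinations within 38 GB:
- A+B+C+D: memory 6+8+7+17=38, value 4+29+30+28=91
- A+B+C+F: memory 6+8+7+17=38, value 4+29+30+28=91
- B+C+D: memory 8+7+17=32, value 29+30+28=87
- B+C+F: memory 8+7+17=32, value 29+30+28=87
Best: 91 rps.

91 rps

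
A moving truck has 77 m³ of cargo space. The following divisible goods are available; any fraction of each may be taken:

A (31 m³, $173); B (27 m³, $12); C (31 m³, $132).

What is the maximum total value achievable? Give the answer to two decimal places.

Take in order of value per unit:
- A (173/31 per unit): all 31 → value 173, running total 173.00
- C (132/31 per unit): all 31 → value 132, running total 305.00
- B (12/27 per unit): 15 of 27 → value 15×12/27 = 6.6667, running total 311.67
Total 311.67.

311.67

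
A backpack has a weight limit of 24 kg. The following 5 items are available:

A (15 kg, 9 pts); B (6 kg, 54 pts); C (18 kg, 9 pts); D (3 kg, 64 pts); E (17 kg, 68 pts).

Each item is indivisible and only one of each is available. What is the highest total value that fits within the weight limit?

132 pts

This is a 0/1 knapsack; check combinations near the capacity.
- D+E: weight 3+17=20, value 64+68=132
- A+B+D: weight 15+6+3=24, value 9+54+64=127
- B+E: weight 6+17=23, value 54+68=122
- B+D: weight 6+3=9, value 54+64=118
- A+D: weight 15+3=18, value 9+64=73
Best: 132 pts.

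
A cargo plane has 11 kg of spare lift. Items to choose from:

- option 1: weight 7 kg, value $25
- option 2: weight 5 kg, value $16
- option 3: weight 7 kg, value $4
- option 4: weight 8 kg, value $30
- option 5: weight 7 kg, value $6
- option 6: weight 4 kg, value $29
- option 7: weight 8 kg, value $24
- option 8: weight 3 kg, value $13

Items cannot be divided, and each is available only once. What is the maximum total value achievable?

This is a 0/1 knapsack; check combinations near the capacity.
- option 1+option 6: weight 7+4=11, value 25+29=54
- option 2+option 6: weight 5+4=9, value 16+29=45
- option 4+option 8: weight 8+3=11, value 30+13=43
Best: $54.

$54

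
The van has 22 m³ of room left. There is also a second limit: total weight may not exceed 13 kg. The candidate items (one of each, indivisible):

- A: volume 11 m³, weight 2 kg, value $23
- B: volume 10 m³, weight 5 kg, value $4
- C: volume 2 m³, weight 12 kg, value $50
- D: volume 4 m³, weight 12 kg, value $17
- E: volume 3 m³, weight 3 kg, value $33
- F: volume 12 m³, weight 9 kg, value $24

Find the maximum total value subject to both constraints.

$57

Feasible sets respecting both limits:
- E+F: volume 15, weight 12, value 57
- A+E: volume 14, weight 5, value 56
- C: volume 2, weight 12, value 50
Best: $57.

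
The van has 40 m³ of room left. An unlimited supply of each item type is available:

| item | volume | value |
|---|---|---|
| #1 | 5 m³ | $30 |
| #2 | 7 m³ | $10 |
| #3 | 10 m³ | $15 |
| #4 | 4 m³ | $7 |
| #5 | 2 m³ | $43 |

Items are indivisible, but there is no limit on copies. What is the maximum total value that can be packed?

$860

Best value-per-unit is #5 at 43/2, and filling with it alone uses volume 20×2=40. No mix of the others beats 20×43 = 860.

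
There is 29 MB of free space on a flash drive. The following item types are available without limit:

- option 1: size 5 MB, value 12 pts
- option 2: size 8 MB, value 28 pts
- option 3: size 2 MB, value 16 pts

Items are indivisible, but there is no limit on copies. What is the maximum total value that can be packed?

Best value-per-unit is option 3 at 16/2, and filling with it alone uses size 14×2=28. No mix of the others beats 14×16 = 224.

224 pts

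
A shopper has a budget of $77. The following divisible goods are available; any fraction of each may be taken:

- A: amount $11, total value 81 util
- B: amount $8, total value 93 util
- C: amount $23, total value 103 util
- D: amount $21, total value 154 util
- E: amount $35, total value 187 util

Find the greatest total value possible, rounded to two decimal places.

Take in order of value per unit:
- B (93/8 per unit): all 8 → value 93, running total 93.00
- A (81/11 per unit): all 11 → value 81, running total 174.00
- D (154/21 per unit): all 21 → value 154, running total 328.00
- E (187/35 per unit): all 35 → value 187, running total 515.00
- C (103/23 per unit): 2 of 23 → value 2×103/23 = 8.9565, running total 523.96
Total 523.96.

523.96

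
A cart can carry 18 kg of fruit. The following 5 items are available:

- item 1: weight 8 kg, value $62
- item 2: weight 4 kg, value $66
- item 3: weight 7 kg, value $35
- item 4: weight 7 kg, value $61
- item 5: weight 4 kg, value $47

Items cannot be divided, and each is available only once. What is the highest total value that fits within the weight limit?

$175

Check high-value combinations within 18 kg:
- item 1+item 2+item 5: weight 8+4+4=16, value 62+66+47=175
- item 2+item 4+item 5: weight 4+7+4=15, value 66+61+47=174
- item 2+item 3+item 4: weight 4+7+7=18, value 66+35+61=162
Best: $175.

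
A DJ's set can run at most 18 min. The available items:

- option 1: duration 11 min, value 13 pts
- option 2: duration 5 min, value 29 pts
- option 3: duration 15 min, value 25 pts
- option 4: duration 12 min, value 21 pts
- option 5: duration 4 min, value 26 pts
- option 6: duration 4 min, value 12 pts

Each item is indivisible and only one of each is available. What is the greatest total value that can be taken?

67 pts

Check high-value combinations within 18 min:
- option 2+option 5+option 6: duration 5+4+4=13, value 29+26+12=67
- option 2+option 5: duration 5+4=9, value 29+26=55
- option 2+option 4: duration 5+12=17, value 29+21=50
- option 4+option 5: duration 12+4=16, value 21+26=47
Best: 67 pts.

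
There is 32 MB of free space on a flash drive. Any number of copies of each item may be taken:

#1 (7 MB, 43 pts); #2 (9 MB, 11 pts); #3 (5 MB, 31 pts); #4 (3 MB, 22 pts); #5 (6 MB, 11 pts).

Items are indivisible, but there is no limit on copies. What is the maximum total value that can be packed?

229 pts

Best value-per-unit is #4 at 22/3; filling with it alone gives 10×22 = 220.
Optimal mix: 1×#3 + 9×#4 → size 32, value 229.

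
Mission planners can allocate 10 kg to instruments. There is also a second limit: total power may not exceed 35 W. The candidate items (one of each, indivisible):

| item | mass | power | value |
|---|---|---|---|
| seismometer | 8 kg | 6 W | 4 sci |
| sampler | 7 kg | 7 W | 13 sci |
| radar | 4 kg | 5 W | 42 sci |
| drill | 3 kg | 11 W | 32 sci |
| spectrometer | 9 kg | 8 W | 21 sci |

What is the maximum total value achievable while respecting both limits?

74 sci

Feasible sets respecting both limits:
- radar+drill: mass 7, power 16, value 74
- sampler+drill: mass 10, power 18, value 45
- radar: mass 4, power 5, value 42
- drill: mass 3, power 11, value 32
Best: 74 sci.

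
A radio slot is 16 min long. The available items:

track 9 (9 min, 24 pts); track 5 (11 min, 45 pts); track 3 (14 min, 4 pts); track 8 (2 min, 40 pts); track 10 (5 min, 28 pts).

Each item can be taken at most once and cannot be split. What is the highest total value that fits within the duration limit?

92 pts

Check high-value combinations within 16 min:
- track 9+track 8+track 10: duration 9+2+5=16, value 24+40+28=92
- track 5+track 8: duration 11+2=13, value 45+40=85
- track 5+track 10: duration 11+5=16, value 45+28=73
- track 8+track 10: duration 2+5=7, value 40+28=68
Best: 92 pts.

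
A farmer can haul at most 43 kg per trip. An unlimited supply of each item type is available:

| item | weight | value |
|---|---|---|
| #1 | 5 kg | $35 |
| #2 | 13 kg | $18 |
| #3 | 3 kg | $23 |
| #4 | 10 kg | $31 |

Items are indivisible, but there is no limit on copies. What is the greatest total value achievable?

$323

Best value-per-unit is #3 at 23/3; filling with it alone gives 14×23 = 322.
Optimal mix: 2×#1 + 11×#3 → weight 43, value 323.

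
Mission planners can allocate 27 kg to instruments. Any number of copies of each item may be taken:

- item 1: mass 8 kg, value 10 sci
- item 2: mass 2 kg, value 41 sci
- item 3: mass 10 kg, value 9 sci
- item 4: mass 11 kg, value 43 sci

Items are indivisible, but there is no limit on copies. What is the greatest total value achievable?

533 sci

Best value-per-unit is item 2 at 41/2, and filling with it alone uses mass 13×2=26. No mix of the others beats 13×41 = 533.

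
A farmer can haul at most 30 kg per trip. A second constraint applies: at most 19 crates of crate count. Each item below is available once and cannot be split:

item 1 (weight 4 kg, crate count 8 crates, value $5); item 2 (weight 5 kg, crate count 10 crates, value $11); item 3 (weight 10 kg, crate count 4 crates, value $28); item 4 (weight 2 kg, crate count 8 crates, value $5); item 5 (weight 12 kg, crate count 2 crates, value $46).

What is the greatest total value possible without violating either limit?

Feasible sets respecting both limits:
- item 2+item 3+item 5: weight 27, crate count 16, value 85
- item 1+item 3+item 5: weight 26, crate count 14, value 79
- item 3+item 4+item 5: weight 24, crate count 14, value 79
- item 3+item 5: weight 22, crate count 6, value 74
Best: $85.

$85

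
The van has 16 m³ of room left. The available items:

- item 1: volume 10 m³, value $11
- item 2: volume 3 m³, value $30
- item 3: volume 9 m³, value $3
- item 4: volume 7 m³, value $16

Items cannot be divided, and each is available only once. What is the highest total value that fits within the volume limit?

$46

Check high-value combinations within 16 m³:
- item 2+item 4: volume 3+7=10, value 30+16=46
- item 1+item 2: volume 10+3=13, value 11+30=41
- item 2+item 3: volume 3+9=12, value 30+3=33
- item 2: volume 3, value 30
- item 3+item 4: volume 9+7=16, value 3+16=19
Best: $46.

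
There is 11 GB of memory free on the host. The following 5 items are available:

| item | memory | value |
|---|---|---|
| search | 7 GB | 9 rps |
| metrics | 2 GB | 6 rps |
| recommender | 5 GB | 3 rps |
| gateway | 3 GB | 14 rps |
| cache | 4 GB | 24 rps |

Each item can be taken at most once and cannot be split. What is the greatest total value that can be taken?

44 rps

Check high-value combinations within 11 GB:
- metrics+gateway+cache: memory 2+3+4=9, value 6+14+24=44
- gateway+cache: memory 3+4=7, value 14+24=38
- search+cache: memory 7+4=11, value 9+24=33
- metrics+recommender+cache: memory 2+5+4=11, value 6+3+24=33
- metrics+cache: memory 2+4=6, value 6+24=30
Best: 44 rps.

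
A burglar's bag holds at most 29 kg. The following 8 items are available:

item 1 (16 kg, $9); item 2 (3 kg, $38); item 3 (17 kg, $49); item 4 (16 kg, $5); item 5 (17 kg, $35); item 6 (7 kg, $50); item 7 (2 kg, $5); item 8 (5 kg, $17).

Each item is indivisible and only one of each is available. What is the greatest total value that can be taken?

$142

Check high-value combinations within 29 kg:
- item 2+item 3+item 6+item 7: weight 3+17+7+2=29, value 38+49+50+5=142
- item 2+item 3+item 6: weight 3+17+7=27, value 38+49+50=137
- item 2+item 5+item 6+item 7: weight 3+17+7+2=29, value 38+35+50+5=128
Best: $142.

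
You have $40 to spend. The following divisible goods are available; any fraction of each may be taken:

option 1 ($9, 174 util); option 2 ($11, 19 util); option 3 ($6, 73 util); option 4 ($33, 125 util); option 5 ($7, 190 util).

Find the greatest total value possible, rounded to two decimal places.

Take in order of value per unit:
- option 5 (190/7 per unit): all 7 → value 190, running total 190.00
- option 1 (174/9 per unit): all 9 → value 174, running total 364.00
- option 3 (73/6 per unit): all 6 → value 73, running total 437.00
- option 4 (125/33 per unit): 18 of 33 → value 18×125/33 = 68.1818, running total 505.18
Total 505.18.

505.18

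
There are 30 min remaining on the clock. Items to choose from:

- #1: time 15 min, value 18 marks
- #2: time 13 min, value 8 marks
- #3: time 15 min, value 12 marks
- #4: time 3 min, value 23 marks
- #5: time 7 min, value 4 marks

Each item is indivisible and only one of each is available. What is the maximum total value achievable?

45 marks

Check high-value combinations within 30 min:
- #1+#4+#5: time 15+3+7=25, value 18+23+4=45
- #1+#4: time 15+3=18, value 18+23=41
- #3+#4+#5: time 15+3+7=25, value 12+23+4=39
- #3+#4: time 15+3=18, value 12+23=35
Best: 45 marks.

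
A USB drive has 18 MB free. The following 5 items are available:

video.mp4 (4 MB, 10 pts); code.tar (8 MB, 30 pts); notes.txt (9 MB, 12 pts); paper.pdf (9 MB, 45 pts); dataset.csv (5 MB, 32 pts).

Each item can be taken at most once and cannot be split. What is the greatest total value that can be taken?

87 pts

This is a 0/1 knapsack; check combinations near the capacity.
- video.mp4+paper.pdf+dataset.csv: size 4+9+5=18, value 10+45+32=87
- paper.pdf+dataset.csv: size 9+5=14, value 45+32=77
- code.tar+paper.pdf: size 8+9=17, value 30+45=75
Best: 87 pts.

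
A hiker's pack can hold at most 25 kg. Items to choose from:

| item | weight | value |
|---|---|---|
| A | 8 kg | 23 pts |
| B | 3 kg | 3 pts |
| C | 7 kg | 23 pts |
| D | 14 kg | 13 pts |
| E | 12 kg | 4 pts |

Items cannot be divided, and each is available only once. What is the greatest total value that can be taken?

This is a 0/1 knapsack; check combinations near the capacity.
- A+B+C: weight 8+3+7=18, value 23+3+23=49
- A+C: weight 8+7=15, value 23+23=46
- B+C+D: weight 3+7+14=24, value 3+23+13=39
- A+B+D: weight 8+3+14=25, value 23+3+13=39
Best: 49 pts.

49 pts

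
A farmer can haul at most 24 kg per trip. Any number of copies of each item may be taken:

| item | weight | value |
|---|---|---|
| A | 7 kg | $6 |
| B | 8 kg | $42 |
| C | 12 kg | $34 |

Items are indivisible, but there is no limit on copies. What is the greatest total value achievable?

$126

Best value-per-unit is B at 42/8, and filling with it alone uses weight 3×8=24. No mix of the others beats 3×42 = 126.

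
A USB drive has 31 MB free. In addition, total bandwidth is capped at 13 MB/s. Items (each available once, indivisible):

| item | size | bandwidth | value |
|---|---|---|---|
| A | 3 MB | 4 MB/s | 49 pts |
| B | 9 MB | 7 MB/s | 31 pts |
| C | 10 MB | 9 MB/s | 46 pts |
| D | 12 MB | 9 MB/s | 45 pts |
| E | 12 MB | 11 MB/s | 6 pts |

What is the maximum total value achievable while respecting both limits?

Feasible sets respecting both limits:
- A+C: size 13, bandwidth 13, value 95
- A+D: size 15, bandwidth 13, value 94
- A+B: size 12, bandwidth 11, value 80
Best: 95 pts.

95 pts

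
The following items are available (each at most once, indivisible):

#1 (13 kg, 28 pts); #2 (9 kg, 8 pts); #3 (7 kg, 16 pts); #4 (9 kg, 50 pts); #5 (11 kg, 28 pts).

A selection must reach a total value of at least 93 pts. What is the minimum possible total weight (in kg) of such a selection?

27

Subsets with value ≥ 93, sorted by total weight:
- #3+#4+#5: weight 27, value 94
- #1+#3+#4: weight 29, value 94
- #1+#4+#5: weight 33, value 106
Minimum weight: 27 kg.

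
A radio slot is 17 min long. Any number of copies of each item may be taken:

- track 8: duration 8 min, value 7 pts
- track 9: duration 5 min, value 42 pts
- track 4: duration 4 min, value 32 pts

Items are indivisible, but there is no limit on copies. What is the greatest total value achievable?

138 pts

Best value-per-unit is track 9 at 42/5; filling with it alone gives 3×42 = 126.
Optimal mix: 1×track 9 + 3×track 4 → duration 17, value 138.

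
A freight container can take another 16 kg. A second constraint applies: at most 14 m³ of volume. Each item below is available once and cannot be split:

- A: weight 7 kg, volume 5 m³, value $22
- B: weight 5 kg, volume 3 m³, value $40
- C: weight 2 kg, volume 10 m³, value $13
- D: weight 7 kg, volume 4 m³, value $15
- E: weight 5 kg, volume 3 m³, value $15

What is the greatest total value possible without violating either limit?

$62

Feasible sets respecting both limits:
- A+B: weight 12, volume 8, value 62
- B+D: weight 12, volume 7, value 55
- B+E: weight 10, volume 6, value 55
- B+C: weight 7, volume 13, value 53
Best: $62.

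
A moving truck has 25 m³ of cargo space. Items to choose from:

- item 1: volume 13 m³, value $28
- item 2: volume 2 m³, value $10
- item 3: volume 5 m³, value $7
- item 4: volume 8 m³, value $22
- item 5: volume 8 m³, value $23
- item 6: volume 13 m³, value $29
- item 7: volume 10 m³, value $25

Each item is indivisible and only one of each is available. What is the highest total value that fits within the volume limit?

$65

Check high-value combinations within 25 m³:
- item 2+item 3+item 5+item 7: volume 2+5+8+10=25, value 10+7+23+25=65
- item 2+item 3+item 4+item 7: volume 2+5+8+10=25, value 10+7+22+25=64
- item 2+item 6+item 7: volume 2+13+10=25, value 10+29+25=64
Best: $65.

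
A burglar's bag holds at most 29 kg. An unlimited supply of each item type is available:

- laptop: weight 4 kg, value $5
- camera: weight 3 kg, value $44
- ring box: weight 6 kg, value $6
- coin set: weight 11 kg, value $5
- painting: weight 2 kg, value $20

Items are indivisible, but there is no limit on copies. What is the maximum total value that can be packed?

$416

Best value-per-unit is camera at 44/3; filling with it alone gives 9×44 = 396.
Optimal mix: 9×camera + 1×painting → weight 29, value 416.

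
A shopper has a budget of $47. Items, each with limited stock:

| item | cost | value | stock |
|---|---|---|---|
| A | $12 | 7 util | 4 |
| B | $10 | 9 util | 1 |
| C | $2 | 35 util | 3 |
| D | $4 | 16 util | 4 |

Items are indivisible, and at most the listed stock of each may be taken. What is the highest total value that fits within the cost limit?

Best selections within cost 47 and stock limits:
- 1×A + 1×B + 3×C + 4×D: cost 44, value 185
- 2×A + 3×C + 4×D: cost 46, value 183
- 1×B + 3×C + 4×D: cost 32, value 178
Best: 185 util.

185 util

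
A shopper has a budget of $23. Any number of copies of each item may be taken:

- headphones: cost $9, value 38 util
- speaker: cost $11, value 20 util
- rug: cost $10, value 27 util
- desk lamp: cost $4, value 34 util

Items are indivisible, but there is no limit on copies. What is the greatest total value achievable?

170 util

Best value-per-unit is desk lamp at 34/4, and filling with it alone uses cost 5×4=20. No mix of the others beats 5×34 = 170.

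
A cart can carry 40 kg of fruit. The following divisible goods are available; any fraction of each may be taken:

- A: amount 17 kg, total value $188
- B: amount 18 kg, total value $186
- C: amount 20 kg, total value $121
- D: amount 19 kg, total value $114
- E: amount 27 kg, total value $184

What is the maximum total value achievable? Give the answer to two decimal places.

Take in order of value per unit:
- A (188/17 per unit): all 17 → value 188, running total 188.00
- B (186/18 per unit): all 18 → value 186, running total 374.00
- E (184/27 per unit): 5 of 27 → value 5×184/27 = 34.0741, running total 408.07
Total 408.07.

408.07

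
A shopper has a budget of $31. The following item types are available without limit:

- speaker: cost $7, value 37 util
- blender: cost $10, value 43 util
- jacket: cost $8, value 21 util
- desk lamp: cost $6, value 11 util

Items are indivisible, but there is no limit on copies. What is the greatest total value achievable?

Best value-per-unit is speaker at 37/7; filling with it alone gives 4×37 = 148.
Optimal mix: 3×speaker + 1×blender → cost 31, value 154.

154 util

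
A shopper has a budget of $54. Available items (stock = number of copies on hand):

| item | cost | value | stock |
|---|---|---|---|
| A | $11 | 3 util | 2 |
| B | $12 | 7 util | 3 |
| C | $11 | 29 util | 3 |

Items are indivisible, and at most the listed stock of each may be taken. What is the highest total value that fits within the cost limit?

94 util

Best selections within cost 54 and stock limits:
- 1×B + 3×C: cost 45, value 94
- 1×A + 3×C: cost 44, value 90
Best: 94 util.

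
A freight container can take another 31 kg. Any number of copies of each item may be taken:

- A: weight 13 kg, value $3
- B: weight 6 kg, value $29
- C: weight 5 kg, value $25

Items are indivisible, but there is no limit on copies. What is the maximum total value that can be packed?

Best value-per-unit is C at 25/5; filling with it alone gives 6×25 = 150.
Optimal mix: 1×B + 5×C → weight 31, value 154.

$154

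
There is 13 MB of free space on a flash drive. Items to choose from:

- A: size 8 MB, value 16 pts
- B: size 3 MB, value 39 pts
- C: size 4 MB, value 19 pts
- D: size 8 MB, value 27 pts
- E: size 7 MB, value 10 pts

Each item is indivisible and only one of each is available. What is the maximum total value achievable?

This is a 0/1 knapsack; check combinations near the capacity.
- B+D: size 3+8=11, value 39+27=66
- B+C: size 3+4=7, value 39+19=58
- A+B: size 8+3=11, value 16+39=55
- B+E: size 3+7=10, value 39+10=49
Best: 66 pts.

66 pts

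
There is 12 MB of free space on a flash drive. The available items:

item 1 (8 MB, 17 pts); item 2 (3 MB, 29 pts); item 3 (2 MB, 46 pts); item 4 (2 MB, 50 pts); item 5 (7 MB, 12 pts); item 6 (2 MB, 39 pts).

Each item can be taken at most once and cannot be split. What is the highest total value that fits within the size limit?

164 pts

Check high-value combinations within 12 MB:
- item 2+item 3+item 4+item 6: size 3+2+2+2=9, value 29+46+50+39=164
- item 3+item 4+item 6: size 2+2+2=6, value 46+50+39=135
- item 2+item 3+item 4: size 3+2+2=7, value 29+46+50=125
- item 2+item 4+item 6: size 3+2+2=7, value 29+50+39=118
- item 2+item 3+item 6: size 3+2+2=7, value 29+46+39=114
Best: 164 pts.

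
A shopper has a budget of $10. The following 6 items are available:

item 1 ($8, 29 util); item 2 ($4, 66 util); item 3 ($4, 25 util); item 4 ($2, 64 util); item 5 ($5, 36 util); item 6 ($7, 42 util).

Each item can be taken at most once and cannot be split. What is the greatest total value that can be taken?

155 util

Check high-value combinations within $10:
- item 2+item 3+item 4: cost 4+4+2=10, value 66+25+64=155
- item 2+item 4: cost 4+2=6, value 66+64=130
- item 4+item 6: cost 2+7=9, value 64+42=106
- item 2+item 5: cost 4+5=9, value 66+36=102
Best: 155 util.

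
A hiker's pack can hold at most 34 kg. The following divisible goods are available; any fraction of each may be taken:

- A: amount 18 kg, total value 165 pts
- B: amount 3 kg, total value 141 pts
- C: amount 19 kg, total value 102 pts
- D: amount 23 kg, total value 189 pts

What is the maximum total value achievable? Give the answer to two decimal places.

Take in order of value per unit:
- B (141/3 per unit): all 3 → value 141, running total 141.00
- A (165/18 per unit): all 18 → value 165, running total 306.00
- D (189/23 per unit): 13 of 23 → value 13×189/23 = 106.8261, running total 412.83
Total 412.83.

412.83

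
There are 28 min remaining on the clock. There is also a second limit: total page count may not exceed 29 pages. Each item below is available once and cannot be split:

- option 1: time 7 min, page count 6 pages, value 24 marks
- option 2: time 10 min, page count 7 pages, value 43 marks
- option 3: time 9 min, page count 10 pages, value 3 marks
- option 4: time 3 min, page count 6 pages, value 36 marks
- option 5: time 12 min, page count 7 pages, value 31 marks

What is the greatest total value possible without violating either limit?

Feasible sets respecting both limits:
- option 2+option 4+option 5: time 25, page count 20, value 110
- option 1+option 2+option 4: time 20, page count 19, value 103
- option 1+option 4+option 5: time 22, page count 19, value 91
- option 2+option 3+option 4: time 22, page count 23, value 82
Best: 110 marks.

110 marks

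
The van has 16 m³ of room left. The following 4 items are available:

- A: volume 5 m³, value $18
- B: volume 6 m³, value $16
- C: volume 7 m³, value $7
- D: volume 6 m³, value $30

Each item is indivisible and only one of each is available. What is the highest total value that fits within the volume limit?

$48

Check high-value combinations within 16 m³:
- A+D: volume 5+6=11, value 18+30=48
- B+D: volume 6+6=12, value 16+30=46
- C+D: volume 7+6=13, value 7+30=37
Best: $48.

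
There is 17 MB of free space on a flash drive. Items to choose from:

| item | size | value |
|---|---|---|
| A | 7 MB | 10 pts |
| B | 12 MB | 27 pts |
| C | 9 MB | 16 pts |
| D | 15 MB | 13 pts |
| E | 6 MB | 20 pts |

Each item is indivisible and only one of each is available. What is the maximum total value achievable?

36 pts

Check high-value combinations within 17 MB:
- C+E: size 9+6=15, value 16+20=36
- A+E: size 7+6=13, value 10+20=30
- B: size 12, value 27
- A+C: size 7+9=16, value 10+16=26
Best: 36 pts.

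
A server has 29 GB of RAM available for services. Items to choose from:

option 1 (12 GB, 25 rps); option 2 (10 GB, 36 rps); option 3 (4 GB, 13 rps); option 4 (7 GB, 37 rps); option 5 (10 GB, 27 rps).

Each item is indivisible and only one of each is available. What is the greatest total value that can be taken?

100 rps

This is a 0/1 knapsack; check combinations near the capacity.
- option 2+option 4+option 5: memory 10+7+10=27, value 36+37+27=100
- option 1+option 2+option 4: memory 12+10+7=29, value 25+36+37=98
- option 1+option 4+option 5: memory 12+7+10=29, value 25+37+27=89
- option 2+option 3+option 4: memory 10+4+7=21, value 36+13+37=86
- option 3+option 4+option 5: memory 4+7+10=21, value 13+37+27=77
Best: 100 rps.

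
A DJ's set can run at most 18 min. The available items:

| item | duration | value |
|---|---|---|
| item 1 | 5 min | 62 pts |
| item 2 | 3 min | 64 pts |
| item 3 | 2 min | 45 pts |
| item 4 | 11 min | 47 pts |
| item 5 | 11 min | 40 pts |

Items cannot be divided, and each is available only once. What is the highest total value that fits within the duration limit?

Check high-value combinations within 18 min:
- item 1+item 2+item 3: duration 5+3+2=10, value 62+64+45=171
- item 2+item 3+item 4: duration 3+2+11=16, value 64+45+47=156
- item 1+item 3+item 4: duration 5+2+11=18, value 62+45+47=154
- item 2+item 3+item 5: duration 3+2+11=16, value 64+45+40=149
- item 1+item 3+item 5: duration 5+2+11=18, value 62+45+40=147
Best: 171 pts.

171 pts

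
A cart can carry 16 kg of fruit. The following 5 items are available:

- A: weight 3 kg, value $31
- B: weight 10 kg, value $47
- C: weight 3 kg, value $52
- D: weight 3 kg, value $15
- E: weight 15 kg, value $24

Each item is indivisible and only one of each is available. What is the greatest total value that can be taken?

Check high-value combinations within 16 kg:
- A+B+C: weight 3+10+3=16, value 31+47+52=130
- B+C+D: weight 10+3+3=16, value 47+52+15=114
- B+C: weight 10+3=13, value 47+52=99
Best: $130.

$130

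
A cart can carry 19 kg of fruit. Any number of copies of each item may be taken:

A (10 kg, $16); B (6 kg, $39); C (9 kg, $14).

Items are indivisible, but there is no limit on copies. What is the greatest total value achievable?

Best value-per-unit is B at 39/6, and filling with it alone uses weight 3×6=18. No mix of the others beats 3×39 = 117.

$117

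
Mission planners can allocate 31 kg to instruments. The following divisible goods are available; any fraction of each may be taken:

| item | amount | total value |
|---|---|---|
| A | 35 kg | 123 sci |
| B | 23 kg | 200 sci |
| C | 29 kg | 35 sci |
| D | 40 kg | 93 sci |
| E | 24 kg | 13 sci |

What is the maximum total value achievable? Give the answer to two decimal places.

Take in order of value per unit:
- B (200/23 per unit): all 23 → value 200, running total 200.00
- A (123/35 per unit): 8 of 35 → value 8×123/35 = 28.1143, running total 228.11
Total 228.11.

228.11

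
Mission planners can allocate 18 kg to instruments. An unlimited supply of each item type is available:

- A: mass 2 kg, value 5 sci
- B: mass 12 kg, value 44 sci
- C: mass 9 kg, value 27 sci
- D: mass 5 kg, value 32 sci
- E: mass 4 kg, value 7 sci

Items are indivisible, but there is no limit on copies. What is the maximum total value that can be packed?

Best value-per-unit is D at 32/5; filling with it alone gives 3×32 = 96.
Optimal mix: 1×A + 3×D → mass 17, value 101.

101 sci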